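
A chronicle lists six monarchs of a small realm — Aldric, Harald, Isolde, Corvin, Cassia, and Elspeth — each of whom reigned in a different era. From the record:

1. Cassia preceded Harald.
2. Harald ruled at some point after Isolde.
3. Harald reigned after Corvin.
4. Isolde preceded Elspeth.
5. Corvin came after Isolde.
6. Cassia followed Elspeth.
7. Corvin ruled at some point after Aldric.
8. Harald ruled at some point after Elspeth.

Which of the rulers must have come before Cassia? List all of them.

Elspeth, Isolde

Directly stated before Cassia: Elspeth.
Isolde reaches Cassia via Isolde → Elspeth → Cassia.
No chain forces Harald (or any of the others) ahead of Cassia.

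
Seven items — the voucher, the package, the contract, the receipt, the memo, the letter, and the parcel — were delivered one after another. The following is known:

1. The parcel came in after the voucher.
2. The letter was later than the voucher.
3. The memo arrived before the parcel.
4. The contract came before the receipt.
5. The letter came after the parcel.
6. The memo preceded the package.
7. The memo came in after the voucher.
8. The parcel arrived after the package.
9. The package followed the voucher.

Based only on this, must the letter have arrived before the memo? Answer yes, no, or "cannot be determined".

Tracing the constraints gives the memo → the parcel → the letter, so the memo must come before the letter.
That means the letter cannot be before the memo.

no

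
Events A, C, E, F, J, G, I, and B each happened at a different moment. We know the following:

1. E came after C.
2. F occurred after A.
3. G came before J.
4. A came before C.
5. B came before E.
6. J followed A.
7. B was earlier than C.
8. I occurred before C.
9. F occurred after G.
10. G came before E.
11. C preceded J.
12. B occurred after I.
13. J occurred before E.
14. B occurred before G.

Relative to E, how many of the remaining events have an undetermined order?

1

Forced before E: A, B, C, G, I, and J.
That leaves F with no forced order relative to E — 1.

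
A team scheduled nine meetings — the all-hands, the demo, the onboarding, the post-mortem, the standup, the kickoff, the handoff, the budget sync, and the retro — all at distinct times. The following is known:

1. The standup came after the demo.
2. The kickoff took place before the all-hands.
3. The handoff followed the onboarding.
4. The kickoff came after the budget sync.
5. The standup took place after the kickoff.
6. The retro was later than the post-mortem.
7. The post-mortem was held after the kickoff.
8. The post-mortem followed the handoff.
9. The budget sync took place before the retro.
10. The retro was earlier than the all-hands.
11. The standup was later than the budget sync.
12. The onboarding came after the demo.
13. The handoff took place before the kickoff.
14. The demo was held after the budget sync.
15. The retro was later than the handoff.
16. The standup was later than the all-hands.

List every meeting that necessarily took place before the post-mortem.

Directly stated before the post-mortem: the handoff and the kickoff.
The budget sync reaches the post-mortem via the budget sync → the kickoff → the post-mortem.
The demo reaches the post-mortem via the demo → the onboarding → the handoff → the post-mortem.
The onboarding reaches the post-mortem via the onboarding → the handoff → the post-mortem.
No chain forces the all-hands (or any of the others) ahead of the post-mortem.

the budget sync, the demo, the handoff, the kickoff, the onboarding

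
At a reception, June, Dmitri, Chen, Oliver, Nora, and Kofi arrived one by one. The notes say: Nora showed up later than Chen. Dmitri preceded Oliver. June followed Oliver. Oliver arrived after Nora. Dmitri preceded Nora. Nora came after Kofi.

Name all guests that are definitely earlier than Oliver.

Directly stated before Oliver: Dmitri and Nora.
Chen reaches Oliver via Chen → Nora → Oliver.
Kofi reaches Oliver via Kofi → Nora → Oliver.

Chen, Dmitri, Kofi, Nora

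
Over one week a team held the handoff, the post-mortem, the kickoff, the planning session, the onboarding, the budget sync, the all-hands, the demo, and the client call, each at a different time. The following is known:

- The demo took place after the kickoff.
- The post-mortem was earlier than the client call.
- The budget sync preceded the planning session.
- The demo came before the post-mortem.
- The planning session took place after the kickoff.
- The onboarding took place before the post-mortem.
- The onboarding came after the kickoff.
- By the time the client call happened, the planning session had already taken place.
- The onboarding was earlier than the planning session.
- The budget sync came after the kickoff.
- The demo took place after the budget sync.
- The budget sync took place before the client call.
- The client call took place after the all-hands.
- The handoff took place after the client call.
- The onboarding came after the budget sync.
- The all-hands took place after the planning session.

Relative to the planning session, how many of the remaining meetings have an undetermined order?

Forced before the planning session: the budget sync, the kickoff, and the onboarding; forced after the planning session: the all-hands, the client call, and the handoff.
That leaves the demo and the post-mortem with no forced order relative to the planning session — 2.

2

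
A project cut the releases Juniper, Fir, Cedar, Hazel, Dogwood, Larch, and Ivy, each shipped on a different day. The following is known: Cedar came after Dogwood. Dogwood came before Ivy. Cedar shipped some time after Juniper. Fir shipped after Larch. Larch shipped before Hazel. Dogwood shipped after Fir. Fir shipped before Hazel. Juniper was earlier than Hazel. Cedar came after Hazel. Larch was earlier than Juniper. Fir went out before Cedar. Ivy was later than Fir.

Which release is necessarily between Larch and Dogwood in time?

Fir

Tracing the constraints gives Larch → Fir → Dogwood, so Fir sits after Larch and before Dogwood.
No other release is forced both after Larch and before Dogwood.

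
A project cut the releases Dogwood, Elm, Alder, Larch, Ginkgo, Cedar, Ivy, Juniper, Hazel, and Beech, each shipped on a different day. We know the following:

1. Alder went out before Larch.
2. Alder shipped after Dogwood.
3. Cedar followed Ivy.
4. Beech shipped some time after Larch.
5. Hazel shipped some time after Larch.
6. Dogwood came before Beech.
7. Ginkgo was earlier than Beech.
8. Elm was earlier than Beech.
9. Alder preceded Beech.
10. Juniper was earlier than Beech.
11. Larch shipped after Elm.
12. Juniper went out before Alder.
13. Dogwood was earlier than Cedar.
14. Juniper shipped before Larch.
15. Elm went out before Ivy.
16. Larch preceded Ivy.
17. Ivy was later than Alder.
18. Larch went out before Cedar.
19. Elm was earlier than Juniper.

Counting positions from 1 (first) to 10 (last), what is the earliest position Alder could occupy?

4

Dogwood, Elm, and Juniper must all come before Alder — 3 forced predecessors.
Nothing else is forced ahead of Alder, so its earliest slot is position 3 + 1 = 4.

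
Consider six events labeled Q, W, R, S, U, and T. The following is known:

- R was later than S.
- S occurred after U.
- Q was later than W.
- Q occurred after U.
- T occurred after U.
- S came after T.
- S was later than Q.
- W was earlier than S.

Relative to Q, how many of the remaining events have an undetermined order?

Forced before Q: U and W; forced after Q: R and S.
That leaves T with no forced order relative to Q — 1.

1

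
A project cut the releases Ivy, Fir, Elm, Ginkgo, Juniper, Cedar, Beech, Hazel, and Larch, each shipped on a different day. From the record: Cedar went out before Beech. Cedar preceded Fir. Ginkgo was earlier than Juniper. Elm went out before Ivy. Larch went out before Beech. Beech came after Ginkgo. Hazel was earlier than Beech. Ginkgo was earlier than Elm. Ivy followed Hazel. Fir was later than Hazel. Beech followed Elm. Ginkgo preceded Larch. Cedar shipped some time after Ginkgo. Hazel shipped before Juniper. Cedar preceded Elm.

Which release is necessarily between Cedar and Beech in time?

Elm

Tracing the constraints gives Cedar → Elm → Beech, so Elm sits after Cedar and before Beech.
No other release is forced both after Cedar and before Beech.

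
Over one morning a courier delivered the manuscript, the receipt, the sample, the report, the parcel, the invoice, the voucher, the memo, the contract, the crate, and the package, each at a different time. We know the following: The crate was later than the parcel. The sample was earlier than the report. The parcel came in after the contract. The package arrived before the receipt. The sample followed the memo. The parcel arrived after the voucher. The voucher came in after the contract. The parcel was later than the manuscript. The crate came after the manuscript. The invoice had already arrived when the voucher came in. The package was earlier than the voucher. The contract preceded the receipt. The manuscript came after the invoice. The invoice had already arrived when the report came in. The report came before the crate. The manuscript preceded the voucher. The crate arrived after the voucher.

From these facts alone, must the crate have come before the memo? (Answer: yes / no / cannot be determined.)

no

Tracing the constraints gives the memo → the sample → the report → the crate, so the memo must come before the crate.
That means the crate cannot be before the memo.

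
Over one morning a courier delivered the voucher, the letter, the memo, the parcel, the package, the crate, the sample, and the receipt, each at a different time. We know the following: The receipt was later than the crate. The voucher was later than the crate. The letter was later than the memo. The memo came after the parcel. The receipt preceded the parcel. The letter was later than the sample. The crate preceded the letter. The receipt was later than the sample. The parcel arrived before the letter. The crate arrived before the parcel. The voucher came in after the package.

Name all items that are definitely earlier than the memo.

the crate, the parcel, the receipt, the sample

Directly stated before the memo: the parcel.
The crate reaches the memo via the crate → the parcel → the memo.
The receipt reaches the memo via the receipt → the parcel → the memo.
The sample reaches the memo via the sample → the receipt → the parcel → the memo.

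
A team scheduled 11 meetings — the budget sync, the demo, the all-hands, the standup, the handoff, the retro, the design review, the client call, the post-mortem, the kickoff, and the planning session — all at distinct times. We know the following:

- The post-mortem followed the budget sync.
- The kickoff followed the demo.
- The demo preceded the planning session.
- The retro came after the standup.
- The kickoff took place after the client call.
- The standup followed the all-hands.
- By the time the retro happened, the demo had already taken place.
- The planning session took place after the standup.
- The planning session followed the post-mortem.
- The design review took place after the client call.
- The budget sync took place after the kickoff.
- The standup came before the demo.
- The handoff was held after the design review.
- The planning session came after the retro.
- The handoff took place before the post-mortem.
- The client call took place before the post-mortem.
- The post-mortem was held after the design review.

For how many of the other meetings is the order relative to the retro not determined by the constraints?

6

Forced before the retro: the all-hands, the demo, and the standup; forced after the retro: the planning session.
That leaves the budget sync, the client call, the design review, the handoff, the kickoff, and the post-mortem with no forced order relative to the retro — 6.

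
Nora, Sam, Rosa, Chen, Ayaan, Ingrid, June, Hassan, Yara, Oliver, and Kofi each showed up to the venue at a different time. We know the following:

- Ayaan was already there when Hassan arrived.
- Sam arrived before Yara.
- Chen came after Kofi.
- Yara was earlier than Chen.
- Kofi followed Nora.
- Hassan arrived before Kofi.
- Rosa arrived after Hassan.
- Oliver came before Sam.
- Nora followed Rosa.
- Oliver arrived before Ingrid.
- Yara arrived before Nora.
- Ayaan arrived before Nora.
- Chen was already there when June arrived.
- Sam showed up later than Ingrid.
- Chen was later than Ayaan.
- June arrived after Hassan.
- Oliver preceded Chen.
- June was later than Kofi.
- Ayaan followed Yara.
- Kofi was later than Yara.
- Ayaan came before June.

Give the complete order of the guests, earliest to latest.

The constraints fix every adjacent pair, so only one ordering works:
Oliver → Ingrid → Sam → Yara → Ayaan → Hassan → Rosa → Nora → Kofi → Chen → June.

Oliver, Ingrid, Sam, Yara, Ayaan, Hassan, Rosa, Nora, Kofi, Chen, June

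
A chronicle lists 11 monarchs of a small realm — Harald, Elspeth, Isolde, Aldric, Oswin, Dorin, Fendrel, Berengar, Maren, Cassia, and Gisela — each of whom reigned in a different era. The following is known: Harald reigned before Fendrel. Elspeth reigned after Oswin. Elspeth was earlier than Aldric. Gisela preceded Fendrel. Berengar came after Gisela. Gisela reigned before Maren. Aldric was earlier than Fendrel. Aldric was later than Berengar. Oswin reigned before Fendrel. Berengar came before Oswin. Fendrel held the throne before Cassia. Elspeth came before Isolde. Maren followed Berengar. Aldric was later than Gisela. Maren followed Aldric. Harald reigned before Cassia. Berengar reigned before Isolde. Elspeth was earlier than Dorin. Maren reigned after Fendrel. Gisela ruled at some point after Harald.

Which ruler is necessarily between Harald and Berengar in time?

Gisela

Tracing the constraints gives Harald → Gisela → Berengar, so Gisela sits after Harald and before Berengar.
No other ruler is forced both after Harald and before Berengar.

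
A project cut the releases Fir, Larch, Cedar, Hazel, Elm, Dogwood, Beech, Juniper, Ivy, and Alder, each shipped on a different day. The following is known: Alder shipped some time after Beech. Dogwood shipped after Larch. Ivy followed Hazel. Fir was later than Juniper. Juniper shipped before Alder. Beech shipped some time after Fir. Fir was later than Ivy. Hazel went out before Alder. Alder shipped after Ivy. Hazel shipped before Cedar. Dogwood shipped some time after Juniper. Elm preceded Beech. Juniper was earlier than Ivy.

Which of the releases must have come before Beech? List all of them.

Directly stated before Beech: Elm and Fir.
Hazel reaches Beech via Hazel → Ivy → Fir → Beech.
Ivy reaches Beech via Ivy → Fir → Beech.
Juniper reaches Beech via Juniper → Fir → Beech.

Elm, Fir, Hazel, Ivy, Juniper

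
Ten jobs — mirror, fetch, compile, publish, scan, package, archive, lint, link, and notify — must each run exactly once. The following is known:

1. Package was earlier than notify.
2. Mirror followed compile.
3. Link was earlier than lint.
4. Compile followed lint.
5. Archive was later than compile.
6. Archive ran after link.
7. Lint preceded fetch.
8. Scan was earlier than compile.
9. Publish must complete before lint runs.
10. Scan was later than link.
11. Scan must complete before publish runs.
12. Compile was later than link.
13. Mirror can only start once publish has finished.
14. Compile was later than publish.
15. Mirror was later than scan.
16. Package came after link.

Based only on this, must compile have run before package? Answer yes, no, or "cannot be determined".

No chain of stated constraints runs from compile to package, and none runs from package to compile either.
So the relative order of compile and package is not fixed by the given facts.

cannot be determined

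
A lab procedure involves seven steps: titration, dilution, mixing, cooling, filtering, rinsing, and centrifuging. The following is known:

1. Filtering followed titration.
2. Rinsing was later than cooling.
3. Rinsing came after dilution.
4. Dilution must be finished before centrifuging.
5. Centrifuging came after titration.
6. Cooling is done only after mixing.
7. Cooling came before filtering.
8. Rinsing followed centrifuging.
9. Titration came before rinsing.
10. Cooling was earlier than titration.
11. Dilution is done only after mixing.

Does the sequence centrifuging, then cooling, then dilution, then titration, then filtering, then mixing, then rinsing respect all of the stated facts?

The constraints require titration before centrifuging, but in the proposed sequence centrifuging appears ahead of titration. That one violation is enough.

no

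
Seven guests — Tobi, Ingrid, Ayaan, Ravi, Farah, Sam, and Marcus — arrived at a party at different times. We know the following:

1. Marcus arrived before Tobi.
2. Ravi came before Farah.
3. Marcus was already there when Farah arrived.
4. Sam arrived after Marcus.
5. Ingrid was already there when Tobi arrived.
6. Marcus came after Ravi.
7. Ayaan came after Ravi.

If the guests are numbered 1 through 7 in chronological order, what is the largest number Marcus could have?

Marcus must come before Farah, Sam, and Tobi — 3 guests forced after them.
Everything else can be placed before Marcus in some valid order, so Marcus can sit as late as position 7 − 3 = 4.

4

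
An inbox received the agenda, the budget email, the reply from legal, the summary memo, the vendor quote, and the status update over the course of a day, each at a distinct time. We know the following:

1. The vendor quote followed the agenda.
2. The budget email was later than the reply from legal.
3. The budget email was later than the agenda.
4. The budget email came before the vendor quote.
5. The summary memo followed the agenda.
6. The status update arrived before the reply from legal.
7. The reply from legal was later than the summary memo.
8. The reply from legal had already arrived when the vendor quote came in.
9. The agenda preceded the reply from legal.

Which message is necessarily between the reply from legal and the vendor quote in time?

Tracing the constraints gives the reply from legal → the budget email → the vendor quote, so the budget email sits after the reply from legal and before the vendor quote.
No other message is forced both after the reply from legal and before the vendor quote.

the budget email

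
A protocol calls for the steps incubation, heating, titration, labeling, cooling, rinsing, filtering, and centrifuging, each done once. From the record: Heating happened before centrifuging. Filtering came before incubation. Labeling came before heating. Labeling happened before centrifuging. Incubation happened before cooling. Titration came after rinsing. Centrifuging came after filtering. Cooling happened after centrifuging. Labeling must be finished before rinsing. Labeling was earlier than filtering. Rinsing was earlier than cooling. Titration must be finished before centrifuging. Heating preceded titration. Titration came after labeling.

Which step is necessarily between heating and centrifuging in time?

Tracing the constraints gives heating → titration → centrifuging, so titration sits after heating and before centrifuging.
No other step is forced both after heating and before centrifuging.

titration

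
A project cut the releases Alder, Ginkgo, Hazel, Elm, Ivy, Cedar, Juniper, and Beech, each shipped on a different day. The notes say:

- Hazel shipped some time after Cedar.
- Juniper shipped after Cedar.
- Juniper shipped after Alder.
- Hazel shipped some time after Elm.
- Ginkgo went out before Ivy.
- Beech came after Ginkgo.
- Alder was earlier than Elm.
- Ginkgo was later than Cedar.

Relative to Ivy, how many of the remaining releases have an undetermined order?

Forced before Ivy: Cedar and Ginkgo.
That leaves Alder, Beech, Elm, Hazel, and Juniper with no forced order relative to Ivy — 5.

5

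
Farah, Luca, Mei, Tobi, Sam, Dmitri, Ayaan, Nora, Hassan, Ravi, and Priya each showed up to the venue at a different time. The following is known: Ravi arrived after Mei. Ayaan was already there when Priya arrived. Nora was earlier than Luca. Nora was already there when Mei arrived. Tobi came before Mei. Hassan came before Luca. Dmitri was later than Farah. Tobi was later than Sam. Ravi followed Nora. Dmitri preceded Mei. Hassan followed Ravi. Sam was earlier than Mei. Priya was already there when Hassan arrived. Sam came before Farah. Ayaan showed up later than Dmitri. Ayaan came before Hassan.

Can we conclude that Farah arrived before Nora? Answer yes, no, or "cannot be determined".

cannot be determined

No chain of stated constraints runs from Farah to Nora, and none runs from Nora to Farah either.
So the relative order of Farah and Nora is not fixed by the given facts.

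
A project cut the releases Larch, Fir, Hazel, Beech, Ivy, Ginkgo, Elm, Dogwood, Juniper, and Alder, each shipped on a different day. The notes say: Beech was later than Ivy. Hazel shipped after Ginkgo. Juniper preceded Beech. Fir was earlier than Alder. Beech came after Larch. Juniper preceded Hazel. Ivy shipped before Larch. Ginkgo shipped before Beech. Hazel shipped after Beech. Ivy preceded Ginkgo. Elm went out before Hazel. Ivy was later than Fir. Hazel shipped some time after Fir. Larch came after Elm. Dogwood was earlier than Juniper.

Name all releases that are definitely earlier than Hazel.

Directly stated before Hazel: Beech, Elm, Fir, Ginkgo, and Juniper.
Dogwood reaches Hazel via Dogwood → Juniper → Hazel.
Ivy reaches Hazel via Ivy → Beech → Hazel.
Larch reaches Hazel via Larch → Beech → Hazel.

Beech, Dogwood, Elm, Fir, Ginkgo, Ivy, Juniper, Larch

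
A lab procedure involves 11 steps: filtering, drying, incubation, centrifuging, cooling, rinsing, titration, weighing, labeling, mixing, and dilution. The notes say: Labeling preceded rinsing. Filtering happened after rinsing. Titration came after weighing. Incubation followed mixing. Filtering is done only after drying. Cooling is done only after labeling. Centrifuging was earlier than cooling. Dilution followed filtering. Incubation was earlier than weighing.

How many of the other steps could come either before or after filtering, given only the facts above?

6

Forced before filtering: drying, labeling, and rinsing; forced after filtering: dilution.
That leaves centrifuging, cooling, incubation, mixing, titration, and weighing with no forced order relative to filtering — 6.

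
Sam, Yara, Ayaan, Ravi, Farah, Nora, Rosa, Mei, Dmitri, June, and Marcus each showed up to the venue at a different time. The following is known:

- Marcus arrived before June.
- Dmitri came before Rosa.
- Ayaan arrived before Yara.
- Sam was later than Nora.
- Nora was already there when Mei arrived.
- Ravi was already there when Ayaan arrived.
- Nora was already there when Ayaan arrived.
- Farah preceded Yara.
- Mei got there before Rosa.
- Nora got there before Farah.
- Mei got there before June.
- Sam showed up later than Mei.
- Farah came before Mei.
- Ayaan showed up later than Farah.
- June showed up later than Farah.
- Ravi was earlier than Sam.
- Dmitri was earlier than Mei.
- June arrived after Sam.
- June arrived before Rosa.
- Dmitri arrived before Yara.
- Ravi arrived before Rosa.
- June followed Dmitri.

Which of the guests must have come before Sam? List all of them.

Directly stated before Sam: Mei, Nora, and Ravi.
Dmitri reaches Sam via Dmitri → Mei → Sam.
Farah reaches Sam via Farah → Mei → Sam.
No chain forces Ayaan (or any of the others) ahead of Sam.

Dmitri, Farah, Mei, Nora, Ravi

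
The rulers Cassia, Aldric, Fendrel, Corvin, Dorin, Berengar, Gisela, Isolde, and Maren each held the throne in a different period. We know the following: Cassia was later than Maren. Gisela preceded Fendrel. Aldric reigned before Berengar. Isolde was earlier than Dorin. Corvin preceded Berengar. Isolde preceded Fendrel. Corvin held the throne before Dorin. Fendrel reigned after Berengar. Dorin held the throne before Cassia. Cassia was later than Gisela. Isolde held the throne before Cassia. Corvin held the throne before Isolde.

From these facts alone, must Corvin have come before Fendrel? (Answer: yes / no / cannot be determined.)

Chain the constraints: Corvin → Berengar → Fendrel. Each link is directly stated, so Corvin comes before Fendrel.

yes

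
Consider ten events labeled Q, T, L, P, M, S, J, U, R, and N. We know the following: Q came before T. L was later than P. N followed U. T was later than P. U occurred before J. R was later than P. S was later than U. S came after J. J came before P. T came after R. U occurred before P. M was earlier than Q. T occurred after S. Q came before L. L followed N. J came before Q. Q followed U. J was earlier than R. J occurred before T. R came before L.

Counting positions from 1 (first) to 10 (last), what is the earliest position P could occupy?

J and U must both come before P — 2 forced predecessors.
Nothing else is forced ahead of P, so its earliest slot is position 2 + 1 = 3.

3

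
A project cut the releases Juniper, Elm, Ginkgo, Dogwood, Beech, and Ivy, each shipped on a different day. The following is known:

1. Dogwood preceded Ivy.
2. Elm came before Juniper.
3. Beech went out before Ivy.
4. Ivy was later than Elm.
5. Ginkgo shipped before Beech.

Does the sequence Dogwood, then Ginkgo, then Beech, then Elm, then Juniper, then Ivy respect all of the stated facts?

yes

Check each stated constraint against the proposed order — e.g. Beech is ahead of Ivy; Dogwood is ahead of Ivy. Every pair is in the required order; nothing is violated.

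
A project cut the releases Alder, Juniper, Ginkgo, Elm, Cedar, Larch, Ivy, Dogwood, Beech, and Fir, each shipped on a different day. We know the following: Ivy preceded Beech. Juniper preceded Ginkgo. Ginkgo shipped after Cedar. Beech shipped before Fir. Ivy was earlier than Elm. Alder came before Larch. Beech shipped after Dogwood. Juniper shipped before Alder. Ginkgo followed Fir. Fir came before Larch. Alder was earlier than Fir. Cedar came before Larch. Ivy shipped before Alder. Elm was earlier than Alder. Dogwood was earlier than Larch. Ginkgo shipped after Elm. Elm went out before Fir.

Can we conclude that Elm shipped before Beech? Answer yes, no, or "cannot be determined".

cannot be determined

No chain of stated constraints runs from Elm to Beech, and none runs from Beech to Elm either.
So the relative order of Elm and Beech is not fixed by the given facts.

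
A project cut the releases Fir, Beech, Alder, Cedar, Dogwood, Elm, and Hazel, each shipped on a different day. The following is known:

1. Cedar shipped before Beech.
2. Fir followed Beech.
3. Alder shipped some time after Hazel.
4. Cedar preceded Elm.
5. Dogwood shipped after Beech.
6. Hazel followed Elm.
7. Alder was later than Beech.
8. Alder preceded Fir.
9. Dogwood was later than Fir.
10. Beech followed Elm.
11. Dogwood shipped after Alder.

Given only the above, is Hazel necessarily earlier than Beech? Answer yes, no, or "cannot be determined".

cannot be determined

No chain of stated constraints runs from Hazel to Beech, and none runs from Beech to Hazel either.
So the relative order of Hazel and Beech is not fixed by the given facts.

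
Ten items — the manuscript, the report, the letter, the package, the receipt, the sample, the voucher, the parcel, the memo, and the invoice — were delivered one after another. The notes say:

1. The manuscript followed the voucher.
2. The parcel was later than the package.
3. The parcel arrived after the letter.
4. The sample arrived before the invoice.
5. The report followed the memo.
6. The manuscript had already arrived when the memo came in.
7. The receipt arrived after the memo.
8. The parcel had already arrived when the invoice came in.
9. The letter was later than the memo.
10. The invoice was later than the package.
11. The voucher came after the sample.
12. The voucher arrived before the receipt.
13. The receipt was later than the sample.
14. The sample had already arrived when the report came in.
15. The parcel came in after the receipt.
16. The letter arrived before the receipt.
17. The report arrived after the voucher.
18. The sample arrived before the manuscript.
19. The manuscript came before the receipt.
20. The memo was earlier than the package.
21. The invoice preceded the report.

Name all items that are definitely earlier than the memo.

the manuscript, the sample, the voucher

Directly stated before the memo: the manuscript.
The sample reaches the memo via the sample → the manuscript → the memo.
The voucher reaches the memo via the voucher → the manuscript → the memo.
No chain forces the invoice (or any of the others) ahead of the memo.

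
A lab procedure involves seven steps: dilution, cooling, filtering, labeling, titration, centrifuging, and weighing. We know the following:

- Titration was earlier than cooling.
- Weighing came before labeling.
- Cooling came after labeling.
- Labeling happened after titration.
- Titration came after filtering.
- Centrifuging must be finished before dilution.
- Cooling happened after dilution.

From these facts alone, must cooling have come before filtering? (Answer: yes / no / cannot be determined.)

Tracing the constraints gives filtering → titration → cooling, so filtering must come before cooling.
That means cooling cannot be before filtering.

no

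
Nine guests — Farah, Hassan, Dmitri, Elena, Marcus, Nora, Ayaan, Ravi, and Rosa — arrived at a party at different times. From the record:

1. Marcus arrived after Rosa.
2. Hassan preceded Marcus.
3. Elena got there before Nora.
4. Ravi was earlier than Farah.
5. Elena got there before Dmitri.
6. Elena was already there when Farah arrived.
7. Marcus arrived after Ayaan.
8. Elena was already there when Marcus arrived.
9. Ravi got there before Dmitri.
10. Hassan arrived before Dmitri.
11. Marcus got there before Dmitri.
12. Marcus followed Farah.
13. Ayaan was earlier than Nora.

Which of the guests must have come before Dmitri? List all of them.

Ayaan, Elena, Farah, Hassan, Marcus, Ravi, Rosa

Directly stated before Dmitri: Elena, Hassan, Marcus, and Ravi.
Ayaan reaches Dmitri via Ayaan → Marcus → Dmitri.
Farah reaches Dmitri via Farah → Marcus → Dmitri.
Rosa reaches Dmitri via Rosa → Marcus → Dmitri.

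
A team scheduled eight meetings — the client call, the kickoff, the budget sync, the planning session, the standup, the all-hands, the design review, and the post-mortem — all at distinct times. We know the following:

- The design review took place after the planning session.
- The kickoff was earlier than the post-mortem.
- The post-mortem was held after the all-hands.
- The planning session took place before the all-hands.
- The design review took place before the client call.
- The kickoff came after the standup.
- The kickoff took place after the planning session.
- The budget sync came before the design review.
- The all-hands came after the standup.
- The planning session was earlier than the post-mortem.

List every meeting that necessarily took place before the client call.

the budget sync, the design review, the planning session

Directly stated before the client call: the design review.
The budget sync reaches the client call via the budget sync → the design review → the client call.
The planning session reaches the client call via the planning session → the design review → the client call.
No chain forces the kickoff (or any of the others) ahead of the client call.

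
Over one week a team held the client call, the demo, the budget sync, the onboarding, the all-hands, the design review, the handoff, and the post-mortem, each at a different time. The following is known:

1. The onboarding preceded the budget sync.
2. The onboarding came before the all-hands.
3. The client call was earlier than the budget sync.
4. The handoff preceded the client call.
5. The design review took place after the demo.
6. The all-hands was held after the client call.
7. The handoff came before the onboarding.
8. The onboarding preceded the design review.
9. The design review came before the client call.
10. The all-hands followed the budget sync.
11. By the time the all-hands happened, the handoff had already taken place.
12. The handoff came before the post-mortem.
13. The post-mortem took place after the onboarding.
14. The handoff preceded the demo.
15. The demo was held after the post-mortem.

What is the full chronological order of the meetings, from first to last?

The constraints fix every adjacent pair, so only one ordering works:
the handoff → the onboarding → the post-mortem → the demo → the design review → the client call → the budget sync → the all-hands.

the handoff, the onboarding, the post-mortem, the demo, the design review, the client call, the budget sync, the all-hands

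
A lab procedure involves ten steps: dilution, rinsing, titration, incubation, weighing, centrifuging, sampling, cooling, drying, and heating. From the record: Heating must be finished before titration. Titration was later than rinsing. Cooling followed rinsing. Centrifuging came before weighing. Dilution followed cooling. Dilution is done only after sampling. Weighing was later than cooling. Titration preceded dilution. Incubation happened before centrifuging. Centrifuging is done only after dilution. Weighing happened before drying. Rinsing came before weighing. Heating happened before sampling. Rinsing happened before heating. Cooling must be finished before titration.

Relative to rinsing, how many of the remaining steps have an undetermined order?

1

Forced after rinsing: centrifuging, cooling, dilution, drying, heating, sampling, titration, and weighing.
That leaves incubation with no forced order relative to rinsing — 1.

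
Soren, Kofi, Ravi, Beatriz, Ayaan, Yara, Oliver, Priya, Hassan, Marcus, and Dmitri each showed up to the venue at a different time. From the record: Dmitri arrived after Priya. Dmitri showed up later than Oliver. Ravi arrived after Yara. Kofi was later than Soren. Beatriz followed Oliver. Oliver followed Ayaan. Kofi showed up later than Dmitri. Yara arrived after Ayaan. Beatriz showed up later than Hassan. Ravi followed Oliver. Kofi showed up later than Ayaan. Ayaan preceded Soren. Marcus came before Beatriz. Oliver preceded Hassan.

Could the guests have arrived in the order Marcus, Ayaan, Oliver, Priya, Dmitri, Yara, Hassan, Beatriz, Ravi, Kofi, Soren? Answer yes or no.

The constraints require Soren before Kofi, but in the proposed sequence Kofi appears ahead of Soren. That one violation is enough.

no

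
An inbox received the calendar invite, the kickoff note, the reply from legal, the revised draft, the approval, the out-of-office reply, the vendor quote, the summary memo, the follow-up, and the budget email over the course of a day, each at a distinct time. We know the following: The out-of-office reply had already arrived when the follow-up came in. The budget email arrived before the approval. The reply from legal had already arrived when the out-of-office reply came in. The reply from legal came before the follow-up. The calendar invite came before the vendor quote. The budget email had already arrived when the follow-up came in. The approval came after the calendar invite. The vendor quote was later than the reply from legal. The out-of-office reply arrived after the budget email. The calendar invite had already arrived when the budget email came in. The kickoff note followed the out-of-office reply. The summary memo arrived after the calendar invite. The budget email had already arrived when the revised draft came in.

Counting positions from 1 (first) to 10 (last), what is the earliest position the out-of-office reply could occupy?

4

The budget email, the calendar invite, and the reply from legal must all come before the out-of-office reply — 3 forced predecessors.
Nothing else is forced ahead of the out-of-office reply, so its earliest slot is position 3 + 1 = 4.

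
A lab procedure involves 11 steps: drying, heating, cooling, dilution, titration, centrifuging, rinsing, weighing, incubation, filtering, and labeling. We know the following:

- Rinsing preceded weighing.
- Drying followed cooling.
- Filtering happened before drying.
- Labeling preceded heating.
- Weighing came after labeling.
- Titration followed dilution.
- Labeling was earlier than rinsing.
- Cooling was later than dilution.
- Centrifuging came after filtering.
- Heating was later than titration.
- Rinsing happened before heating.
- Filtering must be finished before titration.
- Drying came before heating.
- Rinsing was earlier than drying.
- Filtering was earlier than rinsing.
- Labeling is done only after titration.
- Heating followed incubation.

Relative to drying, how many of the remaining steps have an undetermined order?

Forced before drying: cooling, dilution, filtering, labeling, rinsing, and titration; forced after drying: heating.
That leaves centrifuging, incubation, and weighing with no forced order relative to drying — 3.

3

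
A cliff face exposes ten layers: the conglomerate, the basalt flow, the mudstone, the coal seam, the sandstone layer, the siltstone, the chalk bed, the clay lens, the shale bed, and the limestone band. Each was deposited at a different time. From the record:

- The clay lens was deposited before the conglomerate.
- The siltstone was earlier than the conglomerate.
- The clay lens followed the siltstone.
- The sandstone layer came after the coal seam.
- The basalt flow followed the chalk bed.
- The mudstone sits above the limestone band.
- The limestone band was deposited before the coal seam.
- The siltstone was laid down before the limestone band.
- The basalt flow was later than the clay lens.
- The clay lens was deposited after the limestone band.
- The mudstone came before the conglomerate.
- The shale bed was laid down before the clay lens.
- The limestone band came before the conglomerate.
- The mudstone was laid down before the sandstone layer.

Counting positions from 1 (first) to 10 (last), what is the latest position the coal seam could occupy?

9

The coal seam must come before the sandstone layer — 1 layer forced after it.
Everything else can be placed before the coal seam in some valid order, so the coal seam can sit as late as position 10 − 1 = 9.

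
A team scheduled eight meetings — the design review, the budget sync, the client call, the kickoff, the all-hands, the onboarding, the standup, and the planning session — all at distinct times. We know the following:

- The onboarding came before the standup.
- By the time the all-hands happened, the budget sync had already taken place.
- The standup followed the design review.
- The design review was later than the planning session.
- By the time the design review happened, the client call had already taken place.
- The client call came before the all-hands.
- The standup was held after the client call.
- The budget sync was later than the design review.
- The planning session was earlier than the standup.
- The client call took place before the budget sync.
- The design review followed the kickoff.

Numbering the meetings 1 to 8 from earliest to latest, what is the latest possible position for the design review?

The design review must come before the all-hands, the budget sync, and the standup — 3 meetings forced after it.
Everything else can be placed before the design review in some valid order, so the design review can sit as late as position 8 − 3 = 5.

5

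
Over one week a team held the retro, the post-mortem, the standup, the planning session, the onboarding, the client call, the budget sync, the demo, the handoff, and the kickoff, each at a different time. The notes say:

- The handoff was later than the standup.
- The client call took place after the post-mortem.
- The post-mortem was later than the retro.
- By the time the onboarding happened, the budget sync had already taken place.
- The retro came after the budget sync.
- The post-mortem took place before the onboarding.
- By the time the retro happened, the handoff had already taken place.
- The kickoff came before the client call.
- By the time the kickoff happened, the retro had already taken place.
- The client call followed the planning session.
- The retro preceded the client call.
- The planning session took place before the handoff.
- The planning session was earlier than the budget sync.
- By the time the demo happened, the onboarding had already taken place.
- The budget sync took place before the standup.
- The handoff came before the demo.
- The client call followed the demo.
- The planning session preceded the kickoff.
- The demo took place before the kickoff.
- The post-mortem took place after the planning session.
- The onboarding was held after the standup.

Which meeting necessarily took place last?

the client call

Every other meeting has a chain of constraints placing it before the client call, so the client call is last.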